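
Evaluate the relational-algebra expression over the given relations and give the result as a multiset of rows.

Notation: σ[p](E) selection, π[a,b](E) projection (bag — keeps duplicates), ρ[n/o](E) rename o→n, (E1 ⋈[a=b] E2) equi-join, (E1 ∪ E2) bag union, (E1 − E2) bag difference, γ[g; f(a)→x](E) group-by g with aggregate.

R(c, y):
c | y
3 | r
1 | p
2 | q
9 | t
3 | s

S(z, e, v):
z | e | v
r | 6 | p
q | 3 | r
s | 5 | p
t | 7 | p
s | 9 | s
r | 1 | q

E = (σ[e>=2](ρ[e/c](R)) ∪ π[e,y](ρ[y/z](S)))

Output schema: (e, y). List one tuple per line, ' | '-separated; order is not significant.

Stepwise |·|:
  R → 5
  ρ[e/c](R) → 5
  σ[e>=2](ρ[e/c](R)) → 4
  S → 6
  ρ[y/z](S) → 6
  π[e,y](ρ[y/z](S)) → 6
  (σ[e>=2](ρ[e/c](R)) ∪ π[e,y](ρ[y/z](S))) → 10

== RESULT ==
e | y
1 | r
2 | q
3 | q
3 | r
3 | s
5 | s
6 | r
7 | t
9 | s
9 | t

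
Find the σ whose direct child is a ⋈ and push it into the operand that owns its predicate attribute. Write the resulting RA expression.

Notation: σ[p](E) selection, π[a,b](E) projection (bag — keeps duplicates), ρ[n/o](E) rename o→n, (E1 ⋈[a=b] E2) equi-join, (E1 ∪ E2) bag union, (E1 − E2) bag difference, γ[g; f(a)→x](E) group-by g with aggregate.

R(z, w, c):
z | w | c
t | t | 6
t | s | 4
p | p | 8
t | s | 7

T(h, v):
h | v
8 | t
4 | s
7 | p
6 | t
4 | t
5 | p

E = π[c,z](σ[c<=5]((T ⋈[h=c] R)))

σ filters on c, owned by the right side.
E' = π[c,z]((T ⋈[h=c] σ[c<=5](R)))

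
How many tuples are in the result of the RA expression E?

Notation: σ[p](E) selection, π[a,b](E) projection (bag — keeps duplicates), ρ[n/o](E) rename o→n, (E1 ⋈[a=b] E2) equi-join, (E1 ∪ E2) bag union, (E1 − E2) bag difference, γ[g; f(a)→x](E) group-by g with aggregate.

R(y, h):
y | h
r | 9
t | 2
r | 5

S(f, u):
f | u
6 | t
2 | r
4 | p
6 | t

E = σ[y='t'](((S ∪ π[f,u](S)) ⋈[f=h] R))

Per-node cardinality:
  S → 4
  S → 4
  π[f,u](S) → 4
  (S ∪ π[f,u](S)) → 8
  R → 3
  ((S ∪ π[f,u](S)) ⋈[f=h] R) → 2
  σ[y='t'](((S ∪ π[f,u](S)) ⋈[f=h] R)) → 2

|E| = 2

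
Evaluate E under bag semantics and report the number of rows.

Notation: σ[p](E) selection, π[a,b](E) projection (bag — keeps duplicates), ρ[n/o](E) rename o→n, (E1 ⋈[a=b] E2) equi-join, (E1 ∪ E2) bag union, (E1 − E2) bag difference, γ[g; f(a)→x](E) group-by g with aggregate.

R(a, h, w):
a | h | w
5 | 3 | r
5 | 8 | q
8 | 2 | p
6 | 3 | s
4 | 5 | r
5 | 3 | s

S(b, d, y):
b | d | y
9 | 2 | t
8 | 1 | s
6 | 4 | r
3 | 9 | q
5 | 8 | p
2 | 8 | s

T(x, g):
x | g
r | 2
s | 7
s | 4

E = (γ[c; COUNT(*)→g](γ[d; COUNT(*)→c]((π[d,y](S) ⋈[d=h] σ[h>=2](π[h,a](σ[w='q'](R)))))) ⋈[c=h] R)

Per-node cardinality:
  S → 6
  π[d,y](S) → 6
  R → 6
  σ[w='q'](R) → 1
  π[h,a](σ[w='q'](R)) → 1
  σ[h>=2](π[h,a](σ[w='q'](R))) → 1
  (π[d,y](S) ⋈[d=h] σ[h>=2](π[h,a](σ[w='q'](R)))) → 2
  γ[d; COUNT(*)→c]((π[d,y](S) ⋈[d=h] σ[h>=2](π[h,a](σ[w='q'](R))))) → 1
  γ[c; COUNT(*)→g](γ[d; COUNT(*)→c]((π[d,y](S) ⋈[d=h] σ[h>=2](π[h,a](σ[w='q'](R)))))) → 1
  R → 6
  (γ[c; COUNT(*)→g](γ[d; COUNT(*)→c]((π[d,y](S) ⋈[d=h] σ[h>=2](π[h,a](σ[w='q'](R)))))) ⋈[c=h] R) → 1

|E| = 1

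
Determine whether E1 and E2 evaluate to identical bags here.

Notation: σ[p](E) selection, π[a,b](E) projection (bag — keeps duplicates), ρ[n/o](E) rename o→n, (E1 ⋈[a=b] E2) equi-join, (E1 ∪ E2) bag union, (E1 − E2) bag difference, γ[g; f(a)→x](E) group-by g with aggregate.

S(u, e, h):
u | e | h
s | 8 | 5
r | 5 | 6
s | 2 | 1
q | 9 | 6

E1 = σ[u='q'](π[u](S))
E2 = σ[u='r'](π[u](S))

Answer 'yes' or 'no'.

E1 subexpression sizes:
  S → 4
  π[u](S) → 4
  σ[u='q'](π[u](S)) → 1
E2 subexpression sizes:
  S → 4
  π[u](S) → 4
  σ[u='r'](π[u](S)) → 1

E1 result:
u
q
E2 result:
u
r
Witness: ('q',) appears 1× in E1 but 0× in E2.

no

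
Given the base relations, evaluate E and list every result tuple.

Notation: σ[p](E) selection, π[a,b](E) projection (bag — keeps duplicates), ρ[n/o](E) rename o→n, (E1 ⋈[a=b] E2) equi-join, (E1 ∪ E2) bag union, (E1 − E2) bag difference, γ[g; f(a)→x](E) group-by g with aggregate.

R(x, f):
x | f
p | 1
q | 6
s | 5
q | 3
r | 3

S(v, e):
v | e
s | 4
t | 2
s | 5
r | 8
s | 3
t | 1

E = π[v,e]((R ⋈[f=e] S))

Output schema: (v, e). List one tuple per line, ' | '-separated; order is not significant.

Stepwise |·|:
  R → 5
  S → 6
  (R ⋈[f=e] S) → 4
  π[v,e]((R ⋈[f=e] S)) → 4

== RESULT ==
v | e
s | 3
s | 3
s | 5
t | 1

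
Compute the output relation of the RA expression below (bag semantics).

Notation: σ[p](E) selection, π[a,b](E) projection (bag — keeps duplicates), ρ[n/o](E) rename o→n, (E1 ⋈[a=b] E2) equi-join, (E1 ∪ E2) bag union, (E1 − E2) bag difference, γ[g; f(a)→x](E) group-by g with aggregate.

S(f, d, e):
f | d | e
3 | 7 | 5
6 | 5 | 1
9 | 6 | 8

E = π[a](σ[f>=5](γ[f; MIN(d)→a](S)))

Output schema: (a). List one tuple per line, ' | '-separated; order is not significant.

Row counts bottom-up:
  S → 3
  γ[f; MIN(d)→a](S) → 3
  σ[f>=5](γ[f; MIN(d)→a](S)) → 2
  π[a](σ[f>=5](γ[f; MIN(d)→a](S))) → 2

== RESULT ==
a
5
6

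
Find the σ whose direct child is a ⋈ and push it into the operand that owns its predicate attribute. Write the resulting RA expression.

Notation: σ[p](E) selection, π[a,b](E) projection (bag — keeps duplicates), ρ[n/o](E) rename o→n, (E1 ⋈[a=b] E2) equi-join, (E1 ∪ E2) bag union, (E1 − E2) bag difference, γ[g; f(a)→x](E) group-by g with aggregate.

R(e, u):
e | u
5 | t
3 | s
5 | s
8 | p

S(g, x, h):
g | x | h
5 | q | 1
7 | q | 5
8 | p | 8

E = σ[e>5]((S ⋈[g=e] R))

σ filters on e, owned by the right side.
E' = (S ⋈[g=e] σ[e>5](R))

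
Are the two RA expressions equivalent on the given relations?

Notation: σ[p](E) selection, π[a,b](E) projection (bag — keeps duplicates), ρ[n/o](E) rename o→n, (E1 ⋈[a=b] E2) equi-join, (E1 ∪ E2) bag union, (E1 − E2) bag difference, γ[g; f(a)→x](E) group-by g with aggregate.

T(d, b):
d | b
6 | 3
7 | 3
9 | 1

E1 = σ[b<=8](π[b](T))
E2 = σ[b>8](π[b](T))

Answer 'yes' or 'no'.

E1 stepwise |·|:
  T → 3
  π[b](T) → 3
  σ[b<=8](π[b](T)) → 3
E2 stepwise |·|:
  T → 3
  π[b](T) → 3
  σ[b>8](π[b](T)) → 0

E1 result:
b
1
3
3
E2 result:
b
(0 rows)
Witness: (1,) appears 1× in E1 but 0× in E2.

no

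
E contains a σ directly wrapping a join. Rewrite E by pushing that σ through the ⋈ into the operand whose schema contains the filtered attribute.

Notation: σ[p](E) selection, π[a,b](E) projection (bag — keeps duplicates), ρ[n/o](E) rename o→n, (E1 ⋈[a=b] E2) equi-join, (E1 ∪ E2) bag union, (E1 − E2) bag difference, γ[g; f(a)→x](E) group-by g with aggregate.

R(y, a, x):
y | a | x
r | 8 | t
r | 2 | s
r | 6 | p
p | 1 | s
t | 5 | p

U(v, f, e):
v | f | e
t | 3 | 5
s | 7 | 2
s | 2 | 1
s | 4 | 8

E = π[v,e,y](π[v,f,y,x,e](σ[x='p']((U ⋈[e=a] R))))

σ filters on x, owned by the right side.
E' = π[v,e,y](π[v,f,y,x,e]((U ⋈[e=a] σ[x='p'](R))))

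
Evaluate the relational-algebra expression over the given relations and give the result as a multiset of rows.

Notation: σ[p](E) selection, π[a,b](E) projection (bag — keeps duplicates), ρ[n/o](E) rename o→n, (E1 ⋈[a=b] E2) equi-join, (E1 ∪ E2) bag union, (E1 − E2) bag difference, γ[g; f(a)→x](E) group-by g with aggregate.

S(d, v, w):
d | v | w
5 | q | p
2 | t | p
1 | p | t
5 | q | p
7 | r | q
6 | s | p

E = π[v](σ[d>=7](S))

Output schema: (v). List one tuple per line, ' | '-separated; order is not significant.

Subexpression sizes:
  S → 6
  σ[d>=7](S) → 1
  π[v](σ[d>=7](S)) → 1

== RESULT ==
v
r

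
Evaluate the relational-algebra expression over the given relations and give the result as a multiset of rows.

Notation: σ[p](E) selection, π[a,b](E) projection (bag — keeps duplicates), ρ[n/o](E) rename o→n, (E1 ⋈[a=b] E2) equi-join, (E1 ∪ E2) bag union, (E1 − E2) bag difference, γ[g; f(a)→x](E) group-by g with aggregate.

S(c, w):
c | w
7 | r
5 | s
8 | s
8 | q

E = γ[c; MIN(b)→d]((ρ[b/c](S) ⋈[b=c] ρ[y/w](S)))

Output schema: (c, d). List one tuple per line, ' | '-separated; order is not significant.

Row counts bottom-up:
  S → 4
  ρ[b/c](S) → 4
  S → 4
  ρ[y/w](S) → 4
  (ρ[b/c](S) ⋈[b=c] ρ[y/w](S)) → 6
  γ[c; MIN(b)→d]((ρ[b/c](S) ⋈[b=c] ρ[y/w](S))) → 3

== RESULT ==
c | d
5 | 5
7 | 7
8 | 8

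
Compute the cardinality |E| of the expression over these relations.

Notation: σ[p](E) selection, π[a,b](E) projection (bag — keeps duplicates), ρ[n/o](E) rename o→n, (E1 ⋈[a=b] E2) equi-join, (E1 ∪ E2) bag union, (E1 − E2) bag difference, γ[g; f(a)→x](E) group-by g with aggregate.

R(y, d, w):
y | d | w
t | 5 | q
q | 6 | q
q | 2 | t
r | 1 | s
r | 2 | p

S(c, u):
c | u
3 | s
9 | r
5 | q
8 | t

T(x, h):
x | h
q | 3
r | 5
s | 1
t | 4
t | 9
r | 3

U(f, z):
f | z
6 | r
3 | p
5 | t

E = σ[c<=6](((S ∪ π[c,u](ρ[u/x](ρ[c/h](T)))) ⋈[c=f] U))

Row counts bottom-up:
  S → 4
  T → 6
  ρ[c/h](T) → 6
  ρ[u/x](ρ[c/h](T)) → 6
  π[c,u](ρ[u/x](ρ[c/h](T))) → 6
  (S ∪ π[c,u](ρ[u/x](ρ[c/h](T)))) → 10
  U → 3
  ((S ∪ π[c,u](ρ[u/x](ρ[c/h](T)))) ⋈[c=f] U) → 5
  σ[c<=6](((S ∪ π[c,u](ρ[u/x](ρ[c/h](T)))) ⋈[c=f] U)) → 5

|E| = 5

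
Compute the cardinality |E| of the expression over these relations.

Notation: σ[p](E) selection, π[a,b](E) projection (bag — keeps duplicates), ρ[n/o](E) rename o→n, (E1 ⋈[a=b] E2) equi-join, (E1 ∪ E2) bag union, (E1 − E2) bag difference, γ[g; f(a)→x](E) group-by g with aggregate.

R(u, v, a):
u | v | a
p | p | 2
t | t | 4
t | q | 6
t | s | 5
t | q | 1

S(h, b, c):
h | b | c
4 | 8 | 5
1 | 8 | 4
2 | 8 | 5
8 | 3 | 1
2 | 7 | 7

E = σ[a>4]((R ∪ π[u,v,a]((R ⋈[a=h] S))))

Row counts bottom-up:
  R → 5
  R → 5
  S → 5
  (R ⋈[a=h] S) → 4
  π[u,v,a]((R ⋈[a=h] S)) → 4
  (R ∪ π[u,v,a]((R ⋈[a=h] S))) → 9
  σ[a>4]((R ∪ π[u,v,a]((R ⋈[a=h] S)))) → 2

|E| = 2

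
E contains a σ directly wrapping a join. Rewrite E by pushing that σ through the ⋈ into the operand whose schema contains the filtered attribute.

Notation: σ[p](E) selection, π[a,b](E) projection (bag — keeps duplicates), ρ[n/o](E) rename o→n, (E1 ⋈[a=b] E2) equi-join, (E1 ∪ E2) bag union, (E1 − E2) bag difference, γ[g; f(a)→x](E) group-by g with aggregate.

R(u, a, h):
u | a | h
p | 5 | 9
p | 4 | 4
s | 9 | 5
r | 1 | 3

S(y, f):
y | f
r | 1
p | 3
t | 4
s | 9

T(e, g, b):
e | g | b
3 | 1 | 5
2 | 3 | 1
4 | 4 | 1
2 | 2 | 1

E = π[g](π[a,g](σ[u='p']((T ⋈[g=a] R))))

σ filters on u, owned by the right side.
E' = π[g](π[a,g]((T ⋈[g=a] σ[u='p'](R))))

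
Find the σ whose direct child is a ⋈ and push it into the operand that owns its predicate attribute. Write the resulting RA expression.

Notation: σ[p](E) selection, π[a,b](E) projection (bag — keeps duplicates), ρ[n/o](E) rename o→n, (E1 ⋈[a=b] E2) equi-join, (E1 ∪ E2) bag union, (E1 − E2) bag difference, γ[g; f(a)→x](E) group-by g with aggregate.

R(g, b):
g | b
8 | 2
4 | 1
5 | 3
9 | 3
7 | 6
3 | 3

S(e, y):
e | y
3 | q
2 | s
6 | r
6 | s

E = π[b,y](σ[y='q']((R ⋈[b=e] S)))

σ filters on y, owned by the right side.
E' = π[b,y]((R ⋈[b=e] σ[y='q'](S)))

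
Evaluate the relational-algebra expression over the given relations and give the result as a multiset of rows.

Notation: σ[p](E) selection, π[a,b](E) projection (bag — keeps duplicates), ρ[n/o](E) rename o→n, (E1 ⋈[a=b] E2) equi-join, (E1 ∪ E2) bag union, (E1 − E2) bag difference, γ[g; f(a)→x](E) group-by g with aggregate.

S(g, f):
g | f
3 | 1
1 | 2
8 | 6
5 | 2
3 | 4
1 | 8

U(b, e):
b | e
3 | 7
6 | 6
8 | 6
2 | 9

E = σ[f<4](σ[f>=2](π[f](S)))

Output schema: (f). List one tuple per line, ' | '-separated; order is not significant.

Subexpression sizes:
  S → 6
  π[f](S) → 6
  σ[f>=2](π[f](S)) → 5
  σ[f<4](σ[f>=2](π[f](S))) → 2

== RESULT ==
f
2
2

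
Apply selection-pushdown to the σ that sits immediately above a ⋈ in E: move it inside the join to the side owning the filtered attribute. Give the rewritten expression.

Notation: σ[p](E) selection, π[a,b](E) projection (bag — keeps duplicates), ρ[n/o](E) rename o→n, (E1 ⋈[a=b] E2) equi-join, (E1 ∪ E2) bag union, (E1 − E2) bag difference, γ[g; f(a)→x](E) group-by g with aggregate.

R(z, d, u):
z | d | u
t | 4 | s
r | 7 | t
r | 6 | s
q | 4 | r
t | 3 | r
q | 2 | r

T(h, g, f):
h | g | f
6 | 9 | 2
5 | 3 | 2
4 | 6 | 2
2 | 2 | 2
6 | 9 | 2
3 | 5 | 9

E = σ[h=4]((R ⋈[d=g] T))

σ filters on h, owned by the right side.
E' = (R ⋈[d=g] σ[h=4](T))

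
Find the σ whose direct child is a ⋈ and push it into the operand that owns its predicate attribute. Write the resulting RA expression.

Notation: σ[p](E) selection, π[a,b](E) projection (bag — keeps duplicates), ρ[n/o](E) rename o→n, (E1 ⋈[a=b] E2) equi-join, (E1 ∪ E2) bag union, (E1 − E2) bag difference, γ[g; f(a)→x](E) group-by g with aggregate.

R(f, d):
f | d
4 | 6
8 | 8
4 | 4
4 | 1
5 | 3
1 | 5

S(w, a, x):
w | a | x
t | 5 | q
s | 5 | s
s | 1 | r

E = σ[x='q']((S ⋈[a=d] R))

σ filters on x, owned by the left side.
E' = (σ[x='q'](S) ⋈[a=d] R)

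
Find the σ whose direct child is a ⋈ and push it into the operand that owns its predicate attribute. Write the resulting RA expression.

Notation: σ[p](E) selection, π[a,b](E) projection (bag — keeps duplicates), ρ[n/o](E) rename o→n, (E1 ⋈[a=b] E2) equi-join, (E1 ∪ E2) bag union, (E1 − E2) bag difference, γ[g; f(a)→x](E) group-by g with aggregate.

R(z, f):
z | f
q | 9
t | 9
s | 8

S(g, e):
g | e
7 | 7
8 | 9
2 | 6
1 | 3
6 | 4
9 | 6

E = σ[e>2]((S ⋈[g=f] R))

σ filters on e, owned by the left side.
E' = (σ[e>2](S) ⋈[g=f] R)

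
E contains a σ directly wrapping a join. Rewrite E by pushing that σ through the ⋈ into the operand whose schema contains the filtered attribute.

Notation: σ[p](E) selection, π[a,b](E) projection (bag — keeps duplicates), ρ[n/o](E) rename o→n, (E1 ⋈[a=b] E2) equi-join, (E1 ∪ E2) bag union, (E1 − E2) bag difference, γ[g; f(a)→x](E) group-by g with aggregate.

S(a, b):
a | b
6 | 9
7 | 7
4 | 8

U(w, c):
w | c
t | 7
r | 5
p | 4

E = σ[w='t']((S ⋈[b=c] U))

σ filters on w, owned by the right side.
E' = (S ⋈[b=c] σ[w='t'](U))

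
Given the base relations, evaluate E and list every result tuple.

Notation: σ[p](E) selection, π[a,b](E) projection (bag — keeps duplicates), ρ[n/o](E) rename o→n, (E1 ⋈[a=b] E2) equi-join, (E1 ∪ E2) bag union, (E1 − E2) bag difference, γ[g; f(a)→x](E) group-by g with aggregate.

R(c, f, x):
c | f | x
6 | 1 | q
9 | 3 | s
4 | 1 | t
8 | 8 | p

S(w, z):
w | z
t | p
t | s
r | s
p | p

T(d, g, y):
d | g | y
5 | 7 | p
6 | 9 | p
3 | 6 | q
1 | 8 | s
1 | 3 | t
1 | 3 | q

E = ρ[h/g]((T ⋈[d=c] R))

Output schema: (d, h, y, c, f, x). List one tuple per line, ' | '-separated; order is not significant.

Stepwise |·|:
  T → 6
  R → 4
  (T ⋈[d=c] R) → 1
  ρ[h/g]((T ⋈[d=c] R)) → 1

== RESULT ==
d | h | y | c | f | x
6 | 9 | p | 6 | 1 | q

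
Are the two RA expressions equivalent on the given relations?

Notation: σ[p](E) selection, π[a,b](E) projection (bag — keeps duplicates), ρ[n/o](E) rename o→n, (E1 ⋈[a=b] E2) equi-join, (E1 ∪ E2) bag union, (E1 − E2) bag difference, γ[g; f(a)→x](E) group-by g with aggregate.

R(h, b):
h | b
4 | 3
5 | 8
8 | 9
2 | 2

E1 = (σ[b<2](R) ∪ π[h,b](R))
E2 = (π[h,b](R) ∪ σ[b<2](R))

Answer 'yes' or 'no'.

E1 per-node cardinality:
  R → 4
  σ[b<2](R) → 0
  R → 4
  π[h,b](R) → 4
  (σ[b<2](R) ∪ π[h,b](R)) → 4
E2 per-node cardinality:
  R → 4
  π[h,b](R) → 4
  R → 4
  σ[b<2](R) → 0
  (π[h,b](R) ∪ σ[b<2](R)) → 4

E1 and E2 produce the same multiset:
h | b
2 | 2
4 | 3
5 | 8
8 | 9

yes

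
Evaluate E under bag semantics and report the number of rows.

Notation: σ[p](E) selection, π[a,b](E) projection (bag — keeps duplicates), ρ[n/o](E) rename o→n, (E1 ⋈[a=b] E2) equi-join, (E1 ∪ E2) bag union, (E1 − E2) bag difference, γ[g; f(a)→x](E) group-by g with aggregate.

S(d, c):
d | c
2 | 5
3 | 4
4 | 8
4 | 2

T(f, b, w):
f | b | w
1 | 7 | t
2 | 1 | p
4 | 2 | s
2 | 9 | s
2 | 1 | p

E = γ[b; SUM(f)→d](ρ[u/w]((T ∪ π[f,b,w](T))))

Per-node cardinality:
  T → 5
  T → 5
  π[f,b,w](T) → 5
  (T ∪ π[f,b,w](T)) → 10
  ρ[u/w]((T ∪ π[f,b,w](T))) → 10
  γ[b; SUM(f)→d](ρ[u/w]((T ∪ π[f,b,w](T)))) → 4

|E| = 4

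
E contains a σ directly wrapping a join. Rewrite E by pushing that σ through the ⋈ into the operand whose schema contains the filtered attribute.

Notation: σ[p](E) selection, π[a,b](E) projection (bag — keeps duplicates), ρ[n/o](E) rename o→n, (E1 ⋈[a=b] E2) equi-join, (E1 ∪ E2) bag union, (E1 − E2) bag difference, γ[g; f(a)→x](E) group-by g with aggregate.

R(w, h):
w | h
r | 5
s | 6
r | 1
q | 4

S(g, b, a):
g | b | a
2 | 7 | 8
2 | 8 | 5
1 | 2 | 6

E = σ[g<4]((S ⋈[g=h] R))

σ filters on g, owned by the left side.
E' = (σ[g<4](S) ⋈[g=h] R)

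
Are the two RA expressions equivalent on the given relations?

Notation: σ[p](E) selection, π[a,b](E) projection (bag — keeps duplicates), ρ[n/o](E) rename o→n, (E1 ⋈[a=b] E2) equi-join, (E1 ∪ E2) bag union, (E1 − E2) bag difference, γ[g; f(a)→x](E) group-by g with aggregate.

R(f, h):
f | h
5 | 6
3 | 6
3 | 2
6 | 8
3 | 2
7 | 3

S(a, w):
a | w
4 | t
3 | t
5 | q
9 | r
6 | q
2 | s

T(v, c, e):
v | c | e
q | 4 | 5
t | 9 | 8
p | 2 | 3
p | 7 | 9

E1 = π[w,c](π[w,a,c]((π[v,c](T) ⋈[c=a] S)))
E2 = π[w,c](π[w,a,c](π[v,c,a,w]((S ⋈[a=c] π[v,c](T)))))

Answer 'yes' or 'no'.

E1 stepwise |·|:
  T → 4
  π[v,c](T) → 4
  S → 6
  (π[v,c](T) ⋈[c=a] S) → 3
  π[w,a,c]((π[v,c](T) ⋈[c=a] S)) → 3
  π[w,c](π[w,a,c]((π[v,c](T) ⋈[c=a] S))) → 3
E2 stepwise |·|:
  S → 6
  T → 4
  π[v,c](T) → 4
  (S ⋈[a=c] π[v,c](T)) → 3
  π[v,c,a,w]((S ⋈[a=c] π[v,c](T))) → 3
  π[w,a,c](π[v,c,a,w]((S ⋈[a=c] π[v,c](T)))) → 3
  π[w,c](π[w,a,c](π[v,c,a,w]((S ⋈[a=c] π[v,c](T))))) → 3

E1 and E2 produce the same multiset:
w | c
r | 9
s | 2
t | 4

yes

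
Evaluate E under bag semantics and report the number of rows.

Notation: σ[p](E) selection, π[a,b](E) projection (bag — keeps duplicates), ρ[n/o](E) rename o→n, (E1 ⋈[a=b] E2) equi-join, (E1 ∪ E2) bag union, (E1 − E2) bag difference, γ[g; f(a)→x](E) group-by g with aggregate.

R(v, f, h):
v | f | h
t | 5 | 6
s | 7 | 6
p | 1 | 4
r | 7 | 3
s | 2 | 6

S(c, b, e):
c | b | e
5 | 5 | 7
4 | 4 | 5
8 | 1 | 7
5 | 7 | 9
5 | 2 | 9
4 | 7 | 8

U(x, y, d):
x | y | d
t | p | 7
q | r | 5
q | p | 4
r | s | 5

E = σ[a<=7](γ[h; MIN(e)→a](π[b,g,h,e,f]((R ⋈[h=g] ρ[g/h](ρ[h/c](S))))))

Per-node cardinality:
  R → 5
  S → 6
  ρ[h/c](S) → 6
  ρ[g/h](ρ[h/c](S)) → 6
  (R ⋈[h=g] ρ[g/h](ρ[h/c](S))) → 2
  π[b,g,h,e,f]((R ⋈[h=g] ρ[g/h](ρ[h/c](S)))) → 2
  γ[h; MIN(e)→a](π[b,g,h,e,f]((R ⋈[h=g] ρ[g/h](ρ[h/c](S))))) → 1
  σ[a<=7](γ[h; MIN(e)→a](π[b,g,h,e,f]((R ⋈[h=g] ρ[g/h](ρ[h/c](S)))))) → 1

|E| = 1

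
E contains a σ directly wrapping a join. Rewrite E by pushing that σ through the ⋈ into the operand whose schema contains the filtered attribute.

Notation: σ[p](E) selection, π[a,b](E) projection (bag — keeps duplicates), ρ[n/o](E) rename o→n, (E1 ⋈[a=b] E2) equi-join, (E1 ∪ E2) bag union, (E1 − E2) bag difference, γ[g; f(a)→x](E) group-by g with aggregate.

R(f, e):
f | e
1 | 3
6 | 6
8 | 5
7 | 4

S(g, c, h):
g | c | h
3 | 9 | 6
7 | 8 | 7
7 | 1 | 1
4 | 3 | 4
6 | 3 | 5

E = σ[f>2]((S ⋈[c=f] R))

σ filters on f, owned by the right side.
E' = (S ⋈[c=f] σ[f>2](R))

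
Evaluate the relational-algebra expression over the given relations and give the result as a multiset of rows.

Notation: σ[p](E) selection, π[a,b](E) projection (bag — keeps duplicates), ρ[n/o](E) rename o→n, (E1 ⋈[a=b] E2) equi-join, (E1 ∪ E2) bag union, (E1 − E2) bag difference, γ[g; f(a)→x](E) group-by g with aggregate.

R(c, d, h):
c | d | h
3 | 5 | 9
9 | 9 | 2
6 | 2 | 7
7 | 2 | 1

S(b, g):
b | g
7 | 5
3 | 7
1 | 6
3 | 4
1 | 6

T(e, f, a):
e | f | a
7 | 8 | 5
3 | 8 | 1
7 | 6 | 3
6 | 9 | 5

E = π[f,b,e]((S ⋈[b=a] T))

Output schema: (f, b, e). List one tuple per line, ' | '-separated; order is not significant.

Stepwise |·|:
  S → 5
  T → 4
  (S ⋈[b=a] T) → 4
  π[f,b,e]((S ⋈[b=a] T)) → 4

== RESULT ==
f | b | e
6 | 3 | 7
6 | 3 | 7
8 | 1 | 3
8 | 1 | 3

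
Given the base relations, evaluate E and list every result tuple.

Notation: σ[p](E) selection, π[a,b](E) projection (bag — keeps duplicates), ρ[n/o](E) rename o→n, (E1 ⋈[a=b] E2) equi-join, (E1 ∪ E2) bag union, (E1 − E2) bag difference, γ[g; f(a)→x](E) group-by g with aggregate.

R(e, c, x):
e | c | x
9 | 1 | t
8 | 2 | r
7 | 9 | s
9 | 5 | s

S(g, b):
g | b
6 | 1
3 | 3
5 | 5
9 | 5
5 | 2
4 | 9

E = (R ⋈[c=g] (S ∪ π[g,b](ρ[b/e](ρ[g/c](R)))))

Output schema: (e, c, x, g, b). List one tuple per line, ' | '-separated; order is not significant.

Per-node cardinality:
  R → 4
  S → 6
  R → 4
  ρ[g/c](R) → 4
  ρ[b/e](ρ[g/c](R)) → 4
  π[g,b](ρ[b/e](ρ[g/c](R))) → 4
  (S ∪ π[g,b](ρ[b/e](ρ[g/c](R)))) → 10
  (R ⋈[c=g] (S ∪ π[g,b](ρ[b/e](ρ[g/c](R))))) → 7

== RESULT ==
e | c | x | g | b
7 | 9 | s | 9 | 5
7 | 9 | s | 9 | 7
8 | 2 | r | 2 | 8
9 | 1 | t | 1 | 9
9 | 5 | s | 5 | 2
9 | 5 | s | 5 | 5
9 | 5 | s | 5 | 9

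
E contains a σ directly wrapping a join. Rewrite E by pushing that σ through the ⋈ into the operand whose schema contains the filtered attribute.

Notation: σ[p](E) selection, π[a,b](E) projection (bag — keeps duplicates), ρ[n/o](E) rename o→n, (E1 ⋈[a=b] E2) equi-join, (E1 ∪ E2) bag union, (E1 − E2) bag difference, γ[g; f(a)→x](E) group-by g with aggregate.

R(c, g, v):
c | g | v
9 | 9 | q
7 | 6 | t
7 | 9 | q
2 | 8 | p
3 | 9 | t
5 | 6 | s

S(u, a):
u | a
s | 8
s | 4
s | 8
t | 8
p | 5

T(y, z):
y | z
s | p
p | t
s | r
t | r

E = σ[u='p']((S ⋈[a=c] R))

σ filters on u, owned by the left side.
E' = (σ[u='p'](S) ⋈[a=c] R)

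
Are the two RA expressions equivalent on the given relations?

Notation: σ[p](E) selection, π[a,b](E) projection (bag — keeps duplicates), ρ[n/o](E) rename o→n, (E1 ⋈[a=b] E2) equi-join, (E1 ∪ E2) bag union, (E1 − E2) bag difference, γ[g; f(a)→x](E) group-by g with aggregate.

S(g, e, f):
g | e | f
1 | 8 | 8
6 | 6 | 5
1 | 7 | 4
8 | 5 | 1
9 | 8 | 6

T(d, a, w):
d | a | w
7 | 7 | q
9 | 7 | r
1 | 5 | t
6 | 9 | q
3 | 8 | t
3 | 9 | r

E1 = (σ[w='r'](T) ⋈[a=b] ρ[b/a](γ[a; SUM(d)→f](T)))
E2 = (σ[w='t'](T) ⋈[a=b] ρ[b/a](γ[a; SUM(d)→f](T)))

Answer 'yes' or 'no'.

E1 stepwise |·|:
  T → 6
  σ[w='r'](T) → 2
  T → 6
  γ[a; SUM(d)→f](T) → 4
  ρ[b/a](γ[a; SUM(d)→f](T)) → 4
  (σ[w='r'](T) ⋈[a=b] ρ[b/a](γ[a; SUM(d)→f](T))) → 2
E2 stepwise |·|:
  T → 6
  σ[w='t'](T) → 2
  T → 6
  γ[a; SUM(d)→f](T) → 4
  ρ[b/a](γ[a; SUM(d)→f](T)) → 4
  (σ[w='t'](T) ⋈[a=b] ρ[b/a](γ[a; SUM(d)→f](T))) → 2

E1 result:
d | a | w | b | f
3 | 9 | r | 9 | 9
9 | 7 | r | 7 | 16
E2 result:
d | a | w | b | f
1 | 5 | t | 5 | 1
3 | 8 | t | 8 | 3
Witness: (3, 9, 'r', 9, 9) appears 1× in E1 but 0× in E2.

no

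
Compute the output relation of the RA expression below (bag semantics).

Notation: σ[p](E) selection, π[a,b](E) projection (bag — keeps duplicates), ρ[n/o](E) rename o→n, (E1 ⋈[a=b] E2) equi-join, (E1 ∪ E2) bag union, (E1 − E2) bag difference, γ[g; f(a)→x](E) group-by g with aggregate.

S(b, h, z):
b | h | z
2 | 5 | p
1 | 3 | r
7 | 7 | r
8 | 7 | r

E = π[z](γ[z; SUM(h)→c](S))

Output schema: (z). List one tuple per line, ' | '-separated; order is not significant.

Row counts bottom-up:
  S → 4
  γ[z; SUM(h)→c](S) → 2
  π[z](γ[z; SUM(h)→c](S)) → 2

== RESULT ==
z
p
r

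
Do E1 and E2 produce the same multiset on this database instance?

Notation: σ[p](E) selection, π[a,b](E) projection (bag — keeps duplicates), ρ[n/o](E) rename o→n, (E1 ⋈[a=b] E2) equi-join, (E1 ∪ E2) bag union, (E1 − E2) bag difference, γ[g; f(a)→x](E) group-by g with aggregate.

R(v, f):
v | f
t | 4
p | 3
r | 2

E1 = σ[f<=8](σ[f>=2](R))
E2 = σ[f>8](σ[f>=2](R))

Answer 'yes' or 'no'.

E1 row counts bottom-up:
  R → 3
  σ[f>=2](R) → 3
  σ[f<=8](σ[f>=2](R)) → 3
E2 row counts bottom-up:
  R → 3
  σ[f>=2](R) → 3
  σ[f>8](σ[f>=2](R)) → 0

E1 result:
v | f
p | 3
r | 2
t | 4
E2 result:
v | f
(0 rows)
Witness: ('r', 2) appears 1× in E1 but 0× in E2.

no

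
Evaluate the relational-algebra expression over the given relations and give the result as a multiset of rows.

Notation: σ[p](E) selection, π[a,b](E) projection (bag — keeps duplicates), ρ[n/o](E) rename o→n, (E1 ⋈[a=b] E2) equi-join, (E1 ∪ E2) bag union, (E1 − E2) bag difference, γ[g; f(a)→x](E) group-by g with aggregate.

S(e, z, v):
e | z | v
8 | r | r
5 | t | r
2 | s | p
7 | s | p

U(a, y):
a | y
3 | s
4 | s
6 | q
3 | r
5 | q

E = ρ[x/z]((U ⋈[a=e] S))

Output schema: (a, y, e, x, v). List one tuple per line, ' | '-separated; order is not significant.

Stepwise |·|:
  U → 5
  S → 4
  (U ⋈[a=e] S) → 1
  ρ[x/z]((U ⋈[a=e] S)) → 1

== RESULT ==
a | y | e | x | v
5 | q | 5 | t | r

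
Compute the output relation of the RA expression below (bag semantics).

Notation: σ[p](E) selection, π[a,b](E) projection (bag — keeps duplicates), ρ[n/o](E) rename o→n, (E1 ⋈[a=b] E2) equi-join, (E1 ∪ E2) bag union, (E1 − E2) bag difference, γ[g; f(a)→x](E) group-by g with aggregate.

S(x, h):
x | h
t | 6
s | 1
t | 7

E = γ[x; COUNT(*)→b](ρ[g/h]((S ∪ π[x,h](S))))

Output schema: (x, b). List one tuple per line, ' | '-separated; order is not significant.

Stepwise |·|:
  S → 3
  S → 3
  π[x,h](S) → 3
  (S ∪ π[x,h](S)) → 6
  ρ[g/h]((S ∪ π[x,h](S))) → 6
  γ[x; COUNT(*)→b](ρ[g/h]((S ∪ π[x,h](S)))) → 2

== RESULT ==
x | b
s | 2
t | 4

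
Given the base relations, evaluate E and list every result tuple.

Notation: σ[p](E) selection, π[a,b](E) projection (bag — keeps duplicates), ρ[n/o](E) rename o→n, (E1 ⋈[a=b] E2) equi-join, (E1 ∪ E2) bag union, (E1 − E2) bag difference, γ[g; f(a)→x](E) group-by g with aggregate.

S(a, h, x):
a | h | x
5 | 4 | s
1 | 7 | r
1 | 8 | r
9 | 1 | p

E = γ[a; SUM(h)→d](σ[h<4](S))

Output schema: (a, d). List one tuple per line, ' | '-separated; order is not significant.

Per-node cardinality:
  S → 4
  σ[h<4](S) → 1
  γ[a; SUM(h)→d](σ[h<4](S)) → 1

== RESULT ==
a | d
9 | 1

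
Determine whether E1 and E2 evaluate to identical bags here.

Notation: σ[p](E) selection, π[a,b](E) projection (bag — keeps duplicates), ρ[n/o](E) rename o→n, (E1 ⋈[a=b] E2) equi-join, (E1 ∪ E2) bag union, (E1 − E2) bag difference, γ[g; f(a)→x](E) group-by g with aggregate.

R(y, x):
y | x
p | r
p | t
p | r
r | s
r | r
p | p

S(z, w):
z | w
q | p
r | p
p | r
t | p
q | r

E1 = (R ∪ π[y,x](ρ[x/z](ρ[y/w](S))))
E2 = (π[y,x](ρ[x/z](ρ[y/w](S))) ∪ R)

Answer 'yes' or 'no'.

E1 per-node cardinality:
  R → 6
  S → 5
  ρ[y/w](S) → 5
  ρ[x/z](ρ[y/w](S)) → 5
  π[y,x](ρ[x/z](ρ[y/w](S))) → 5
  (R ∪ π[y,x](ρ[x/z](ρ[y/w](S)))) → 11
E2 per-node cardinality:
  S → 5
  ρ[y/w](S) → 5
  ρ[x/z](ρ[y/w](S)) → 5
  π[y,x](ρ[x/z](ρ[y/w](S))) → 5
  R → 6
  (π[y,x](ρ[x/z](ρ[y/w](S))) ∪ R) → 11

E1 and E2 produce the same multiset:
y | x
p | p
p | q
p | r
p | r
p | r
p | t
p | t
r | p
r | q
r | r
r | s

yes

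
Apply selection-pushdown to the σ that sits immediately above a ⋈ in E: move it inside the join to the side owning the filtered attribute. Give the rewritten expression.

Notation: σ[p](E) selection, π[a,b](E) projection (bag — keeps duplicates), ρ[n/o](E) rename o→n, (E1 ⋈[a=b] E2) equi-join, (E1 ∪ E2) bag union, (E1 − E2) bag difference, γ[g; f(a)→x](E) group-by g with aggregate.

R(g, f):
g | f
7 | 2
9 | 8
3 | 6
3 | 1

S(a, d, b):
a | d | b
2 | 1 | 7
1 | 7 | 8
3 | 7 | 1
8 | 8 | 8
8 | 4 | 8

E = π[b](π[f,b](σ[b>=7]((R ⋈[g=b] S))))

σ filters on b, owned by the right side.
E' = π[b](π[f,b]((R ⋈[g=b] σ[b>=7](S))))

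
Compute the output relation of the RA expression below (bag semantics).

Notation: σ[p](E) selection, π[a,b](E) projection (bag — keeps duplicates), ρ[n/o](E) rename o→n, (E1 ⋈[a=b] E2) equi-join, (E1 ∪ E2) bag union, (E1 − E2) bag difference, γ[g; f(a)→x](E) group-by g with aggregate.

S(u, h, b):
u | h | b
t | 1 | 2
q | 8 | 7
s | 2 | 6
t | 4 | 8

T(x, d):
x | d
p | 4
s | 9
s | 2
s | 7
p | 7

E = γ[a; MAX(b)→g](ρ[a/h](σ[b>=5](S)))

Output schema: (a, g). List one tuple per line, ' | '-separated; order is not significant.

Subexpression sizes:
  S → 4
  σ[b>=5](S) → 3
  ρ[a/h](σ[b>=5](S)) → 3
  γ[a; MAX(b)→g](ρ[a/h](σ[b>=5](S))) → 3

== RESULT ==
a | g
2 | 6
4 | 8
8 | 7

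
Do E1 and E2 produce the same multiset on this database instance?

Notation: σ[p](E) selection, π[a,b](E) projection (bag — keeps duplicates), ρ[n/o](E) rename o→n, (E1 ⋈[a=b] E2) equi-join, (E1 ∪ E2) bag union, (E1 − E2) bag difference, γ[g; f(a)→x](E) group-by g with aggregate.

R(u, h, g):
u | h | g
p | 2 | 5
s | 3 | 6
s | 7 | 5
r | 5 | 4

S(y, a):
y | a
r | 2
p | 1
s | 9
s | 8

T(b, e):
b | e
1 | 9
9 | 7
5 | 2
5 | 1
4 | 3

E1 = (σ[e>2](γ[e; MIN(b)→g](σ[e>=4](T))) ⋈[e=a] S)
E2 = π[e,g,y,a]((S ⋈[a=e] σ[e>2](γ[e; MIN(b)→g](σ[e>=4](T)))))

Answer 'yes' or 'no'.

E1 per-node cardinality:
  T → 5
  σ[e>=4](T) → 2
  γ[e; MIN(b)→g](σ[e>=4](T)) → 2
  σ[e>2](γ[e; MIN(b)→g](σ[e>=4](T))) → 2
  S → 4
  (σ[e>2](γ[e; MIN(b)→g](σ[e>=4](T))) ⋈[e=a] S) → 1
E2 per-node cardinality:
  S → 4
  T → 5
  σ[e>=4](T) → 2
  γ[e; MIN(b)→g](σ[e>=4](T)) → 2
  σ[e>2](γ[e; MIN(b)→g](σ[e>=4](T))) → 2
  (S ⋈[a=e] σ[e>2](γ[e; MIN(b)→g](σ[e>=4](T)))) → 1
  π[e,g,y,a]((S ⋈[a=e] σ[e>2](γ[e; MIN(b)→g](σ[e>=4](T))))) → 1

E1 and E2 produce the same multiset:
e | g | y | a
9 | 1 | s | 9

yes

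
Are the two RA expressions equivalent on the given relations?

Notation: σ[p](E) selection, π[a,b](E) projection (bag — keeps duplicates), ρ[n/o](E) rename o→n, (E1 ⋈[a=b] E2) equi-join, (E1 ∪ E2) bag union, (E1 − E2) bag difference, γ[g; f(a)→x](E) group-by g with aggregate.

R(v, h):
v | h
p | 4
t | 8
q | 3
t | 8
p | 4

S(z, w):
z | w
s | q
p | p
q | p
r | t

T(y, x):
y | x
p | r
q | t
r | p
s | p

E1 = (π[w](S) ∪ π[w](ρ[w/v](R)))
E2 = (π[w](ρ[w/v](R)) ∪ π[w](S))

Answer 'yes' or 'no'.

E1 stepwise |·|:
  S → 4
  π[w](S) → 4
  R → 5
  ρ[w/v](R) → 5
  π[w](ρ[w/v](R)) → 5
  (π[w](S) ∪ π[w](ρ[w/v](R))) → 9
E2 stepwise |·|:
  R → 5
  ρ[w/v](R) → 5
  π[w](ρ[w/v](R)) → 5
  S → 4
  π[w](S) → 4
  (π[w](ρ[w/v](R)) ∪ π[w](S)) → 9

E1 and E2 produce the same multiset:
w
p
p
p
p
q
q
t
t
t

yes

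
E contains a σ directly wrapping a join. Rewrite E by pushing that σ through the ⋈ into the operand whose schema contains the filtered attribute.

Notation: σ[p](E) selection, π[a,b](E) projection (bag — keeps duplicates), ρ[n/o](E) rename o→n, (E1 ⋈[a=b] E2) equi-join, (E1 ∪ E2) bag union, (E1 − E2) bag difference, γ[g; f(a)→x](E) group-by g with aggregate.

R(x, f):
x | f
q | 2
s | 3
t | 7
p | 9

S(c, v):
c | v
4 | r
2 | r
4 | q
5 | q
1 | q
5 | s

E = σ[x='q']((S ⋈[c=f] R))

σ filters on x, owned by the right side.
E' = (S ⋈[c=f] σ[x='q'](R))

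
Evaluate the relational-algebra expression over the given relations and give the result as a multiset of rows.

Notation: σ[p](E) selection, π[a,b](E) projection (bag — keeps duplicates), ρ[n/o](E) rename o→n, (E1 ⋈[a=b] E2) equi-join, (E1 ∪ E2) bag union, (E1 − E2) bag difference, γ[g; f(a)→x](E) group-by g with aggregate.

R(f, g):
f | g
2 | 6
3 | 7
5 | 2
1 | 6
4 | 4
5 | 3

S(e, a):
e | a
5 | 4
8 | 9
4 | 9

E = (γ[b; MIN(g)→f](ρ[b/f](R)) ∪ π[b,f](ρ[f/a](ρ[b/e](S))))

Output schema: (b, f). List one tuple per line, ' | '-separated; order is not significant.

Per-node cardinality:
  R → 6
  ρ[b/f](R) → 6
  γ[b; MIN(g)→f](ρ[b/f](R)) → 5
  S → 3
  ρ[b/e](S) → 3
  ρ[f/a](ρ[b/e](S)) → 3
  π[b,f](ρ[f/a](ρ[b/e](S))) → 3
  (γ[b; MIN(g)→f](ρ[b/f](R)) ∪ π[b,f](ρ[f/a](ρ[b/e](S)))) → 8

== RESULT ==
b | f
1 | 6
2 | 6
3 | 7
4 | 4
4 | 9
5 | 2
5 | 4
8 | 9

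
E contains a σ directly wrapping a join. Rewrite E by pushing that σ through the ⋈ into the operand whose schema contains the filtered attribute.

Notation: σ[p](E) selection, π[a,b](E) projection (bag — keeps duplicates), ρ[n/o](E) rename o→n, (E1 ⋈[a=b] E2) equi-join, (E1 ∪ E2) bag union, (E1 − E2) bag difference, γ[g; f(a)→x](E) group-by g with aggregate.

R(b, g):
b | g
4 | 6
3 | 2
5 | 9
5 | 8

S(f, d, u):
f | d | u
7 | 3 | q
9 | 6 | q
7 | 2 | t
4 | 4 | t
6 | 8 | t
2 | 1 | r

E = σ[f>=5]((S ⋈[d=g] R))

σ filters on f, owned by the left side.
E' = (σ[f>=5](S) ⋈[d=g] R)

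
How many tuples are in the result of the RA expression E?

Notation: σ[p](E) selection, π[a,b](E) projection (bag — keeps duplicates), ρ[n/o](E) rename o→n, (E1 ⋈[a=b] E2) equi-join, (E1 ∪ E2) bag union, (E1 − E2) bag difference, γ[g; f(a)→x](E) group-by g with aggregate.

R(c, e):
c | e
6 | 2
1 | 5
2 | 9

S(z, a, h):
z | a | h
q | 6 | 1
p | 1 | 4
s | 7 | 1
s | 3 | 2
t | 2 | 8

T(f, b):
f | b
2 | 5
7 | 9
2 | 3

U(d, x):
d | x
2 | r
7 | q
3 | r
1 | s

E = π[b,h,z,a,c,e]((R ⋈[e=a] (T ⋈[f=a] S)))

Per-node cardinality:
  R → 3
  T → 3
  S → 5
  (T ⋈[f=a] S) → 3
  (R ⋈[e=a] (T ⋈[f=a] S)) → 2
  π[b,h,z,a,c,e]((R ⋈[e=a] (T ⋈[f=a] S))) → 2

|E| = 2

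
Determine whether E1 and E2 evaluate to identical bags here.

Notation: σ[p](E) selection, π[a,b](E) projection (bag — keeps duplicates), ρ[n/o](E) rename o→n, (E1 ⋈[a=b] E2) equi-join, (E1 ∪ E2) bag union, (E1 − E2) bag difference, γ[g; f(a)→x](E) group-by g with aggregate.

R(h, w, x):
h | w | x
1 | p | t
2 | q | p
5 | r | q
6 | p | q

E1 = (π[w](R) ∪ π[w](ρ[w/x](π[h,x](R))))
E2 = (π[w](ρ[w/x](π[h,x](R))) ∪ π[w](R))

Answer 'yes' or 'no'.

E1 subexpression sizes:
  R → 4
  π[w](R) → 4
  R → 4
  π[h,x](R) → 4
  ρ[w/x](π[h,x](R)) → 4
  π[w](ρ[w/x](π[h,x](R))) → 4
  (π[w](R) ∪ π[w](ρ[w/x](π[h,x](R)))) → 8
E2 subexpression sizes:
  R → 4
  π[h,x](R) → 4
  ρ[w/x](π[h,x](R)) → 4
  π[w](ρ[w/x](π[h,x](R))) → 4
  R → 4
  π[w](R) → 4
  (π[w](ρ[w/x](π[h,x](R))) ∪ π[w](R)) → 8

E1 and E2 produce the same multiset:
w
p
p
p
q
q
q
r
t

yes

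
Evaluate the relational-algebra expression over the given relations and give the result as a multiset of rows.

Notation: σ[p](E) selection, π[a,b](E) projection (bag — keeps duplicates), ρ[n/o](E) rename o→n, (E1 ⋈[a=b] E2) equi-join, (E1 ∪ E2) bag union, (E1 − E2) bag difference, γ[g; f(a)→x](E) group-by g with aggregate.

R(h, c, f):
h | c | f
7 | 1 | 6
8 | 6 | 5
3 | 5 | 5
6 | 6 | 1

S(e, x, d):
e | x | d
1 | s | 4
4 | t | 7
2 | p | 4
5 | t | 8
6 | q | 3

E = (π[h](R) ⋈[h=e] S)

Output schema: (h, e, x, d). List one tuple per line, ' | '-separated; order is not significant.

Stepwise |·|:
  R → 4
  π[h](R) → 4
  S → 5
  (π[h](R) ⋈[h=e] S) → 1

== RESULT ==
h | e | x | d
6 | 6 | q | 3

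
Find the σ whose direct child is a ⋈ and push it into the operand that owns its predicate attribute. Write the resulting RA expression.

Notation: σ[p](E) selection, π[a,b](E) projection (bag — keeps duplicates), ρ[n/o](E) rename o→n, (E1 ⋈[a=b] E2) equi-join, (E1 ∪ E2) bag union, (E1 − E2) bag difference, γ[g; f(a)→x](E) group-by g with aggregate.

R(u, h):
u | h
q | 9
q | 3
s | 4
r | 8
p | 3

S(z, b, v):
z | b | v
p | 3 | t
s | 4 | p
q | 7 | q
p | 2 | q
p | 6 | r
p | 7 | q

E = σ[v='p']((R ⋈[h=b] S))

σ filters on v, owned by the right side.
E' = (R ⋈[h=b] σ[v='p'](S))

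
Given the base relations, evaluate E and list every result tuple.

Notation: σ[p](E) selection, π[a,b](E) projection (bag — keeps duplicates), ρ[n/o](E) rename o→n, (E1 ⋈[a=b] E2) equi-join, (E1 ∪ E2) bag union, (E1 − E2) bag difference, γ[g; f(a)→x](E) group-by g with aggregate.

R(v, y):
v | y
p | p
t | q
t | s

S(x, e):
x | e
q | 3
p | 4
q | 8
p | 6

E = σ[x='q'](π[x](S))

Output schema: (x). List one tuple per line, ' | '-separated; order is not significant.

Stepwise |·|:
  S → 4
  π[x](S) → 4
  σ[x='q'](π[x](S)) → 2

== RESULT ==
x
q
q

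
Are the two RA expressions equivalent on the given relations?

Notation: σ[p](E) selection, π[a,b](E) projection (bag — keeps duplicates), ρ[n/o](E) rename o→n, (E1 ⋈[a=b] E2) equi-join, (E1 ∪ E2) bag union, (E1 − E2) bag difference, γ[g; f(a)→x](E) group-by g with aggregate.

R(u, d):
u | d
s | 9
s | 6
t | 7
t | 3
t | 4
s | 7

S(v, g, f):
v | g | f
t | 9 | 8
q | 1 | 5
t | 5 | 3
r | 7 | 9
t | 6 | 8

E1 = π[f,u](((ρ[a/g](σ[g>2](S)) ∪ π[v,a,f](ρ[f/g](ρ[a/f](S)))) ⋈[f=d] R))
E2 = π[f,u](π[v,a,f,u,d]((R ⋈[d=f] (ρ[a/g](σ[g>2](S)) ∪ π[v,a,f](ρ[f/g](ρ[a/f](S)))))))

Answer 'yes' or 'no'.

E1 row counts bottom-up:
  S → 5
  σ[g>2](S) → 4
  ρ[a/g](σ[g>2](S)) → 4
  S → 5
  ρ[a/f](S) → 5
  ρ[f/g](ρ[a/f](S)) → 5
  π[v,a,f](ρ[f/g](ρ[a/f](S))) → 5
  (ρ[a/g](σ[g>2](S)) ∪ π[v,a,f](ρ[f/g](ρ[a/f](S)))) → 9
  R → 6
  ((ρ[a/g](σ[g>2](S)) ∪ π[v,a,f](ρ[f/g](ρ[a/f](S)))) ⋈[f=d] R) → 6
  π[f,u](((ρ[a/g](σ[g>2](S)) ∪ π[v,a,f](ρ[f/g](ρ[a/f](S)))) ⋈[f=d] R)) → 6
E2 row counts bottom-up:
  R → 6
  S → 5
  σ[g>2](S) → 4
  ρ[a/g](σ[g>2](S)) → 4
  S → 5
  ρ[a/f](S) → 5
  ρ[f/g](ρ[a/f](S)) → 5
  π[v,a,f](ρ[f/g](ρ[a/f](S))) → 5
  (ρ[a/g](σ[g>2](S)) ∪ π[v,a,f](ρ[f/g](ρ[a/f](S)))) → 9
  (R ⋈[d=f] (ρ[a/g](σ[g>2](S)) ∪ π[v,a,f](ρ[f/g](ρ[a/f](S))))) → 6
  π[v,a,f,u,d]((R ⋈[d=f] (ρ[a/g](σ[g>2](S)) ∪ π[v,a,f](ρ[f/g](ρ[a/f](S)))))) → 6
  π[f,u](π[v,a,f,u,d]((R ⋈[d=f] (ρ[a/g](σ[g>2](S)) ∪ π[v,a,f](ρ[f/g](ρ[a/f](S))))))) → 6

E1 and E2 produce the same multiset:
f | u
3 | t
6 | s
7 | s
7 | t
9 | s
9 | s

yes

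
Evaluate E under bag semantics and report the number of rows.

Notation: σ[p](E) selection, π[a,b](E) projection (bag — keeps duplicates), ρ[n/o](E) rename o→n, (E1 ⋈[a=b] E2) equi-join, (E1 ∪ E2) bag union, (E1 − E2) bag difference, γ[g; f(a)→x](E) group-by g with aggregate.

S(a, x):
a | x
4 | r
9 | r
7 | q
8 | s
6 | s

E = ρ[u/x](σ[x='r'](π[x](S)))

Stepwise |·|:
  S → 5
  π[x](S) → 5
  σ[x='r'](π[x](S)) → 2
  ρ[u/x](σ[x='r'](π[x](S))) → 2

|E| = 2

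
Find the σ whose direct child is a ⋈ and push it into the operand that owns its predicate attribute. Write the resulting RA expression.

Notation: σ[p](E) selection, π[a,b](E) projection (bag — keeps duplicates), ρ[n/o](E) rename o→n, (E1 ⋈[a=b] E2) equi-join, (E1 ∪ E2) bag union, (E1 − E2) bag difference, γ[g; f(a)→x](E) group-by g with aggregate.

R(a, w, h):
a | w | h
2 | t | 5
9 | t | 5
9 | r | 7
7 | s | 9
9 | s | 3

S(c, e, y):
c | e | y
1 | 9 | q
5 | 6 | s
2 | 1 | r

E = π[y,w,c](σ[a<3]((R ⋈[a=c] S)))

σ filters on a, owned by the left side.
E' = π[y,w,c]((σ[a<3](R) ⋈[a=c] S))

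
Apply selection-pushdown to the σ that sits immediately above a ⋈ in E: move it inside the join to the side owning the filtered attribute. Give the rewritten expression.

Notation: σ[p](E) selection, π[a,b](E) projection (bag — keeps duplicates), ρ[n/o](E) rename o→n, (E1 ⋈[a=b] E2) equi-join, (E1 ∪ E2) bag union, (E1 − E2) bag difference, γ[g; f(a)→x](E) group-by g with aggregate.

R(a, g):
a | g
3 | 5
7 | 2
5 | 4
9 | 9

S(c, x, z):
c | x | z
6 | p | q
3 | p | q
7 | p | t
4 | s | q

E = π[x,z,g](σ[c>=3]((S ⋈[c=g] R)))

σ filters on c, owned by the left side.
E' = π[x,z,g]((σ[c>=3](S) ⋈[c=g] R))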